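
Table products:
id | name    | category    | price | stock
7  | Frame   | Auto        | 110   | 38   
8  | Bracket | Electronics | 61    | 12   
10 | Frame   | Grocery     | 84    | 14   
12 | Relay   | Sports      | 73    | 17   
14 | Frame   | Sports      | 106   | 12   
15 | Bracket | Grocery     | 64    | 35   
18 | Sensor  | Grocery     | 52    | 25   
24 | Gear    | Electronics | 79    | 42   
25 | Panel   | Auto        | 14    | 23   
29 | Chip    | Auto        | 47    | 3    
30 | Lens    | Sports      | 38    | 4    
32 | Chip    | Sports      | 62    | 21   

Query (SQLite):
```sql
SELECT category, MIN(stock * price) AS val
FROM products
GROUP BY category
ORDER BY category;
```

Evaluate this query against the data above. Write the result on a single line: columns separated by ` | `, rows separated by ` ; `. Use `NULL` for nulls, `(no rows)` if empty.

Auto | 141 ; Electronics | 732 ; Grocery | 1176 ; Sports | 152

For each row compute stock * price.
Group by category; take MIN of the expression per group.
  Auto: ids {7, 25, 29} → MIN(stock * price)=141
  Electronics: ids {8, 24} → MIN(stock * price)=732
  Grocery: ids {10, 15, 18} → MIN(stock * price)=1176
  Sports: ids {12, 14, 30, 32} → MIN(stock * price)=152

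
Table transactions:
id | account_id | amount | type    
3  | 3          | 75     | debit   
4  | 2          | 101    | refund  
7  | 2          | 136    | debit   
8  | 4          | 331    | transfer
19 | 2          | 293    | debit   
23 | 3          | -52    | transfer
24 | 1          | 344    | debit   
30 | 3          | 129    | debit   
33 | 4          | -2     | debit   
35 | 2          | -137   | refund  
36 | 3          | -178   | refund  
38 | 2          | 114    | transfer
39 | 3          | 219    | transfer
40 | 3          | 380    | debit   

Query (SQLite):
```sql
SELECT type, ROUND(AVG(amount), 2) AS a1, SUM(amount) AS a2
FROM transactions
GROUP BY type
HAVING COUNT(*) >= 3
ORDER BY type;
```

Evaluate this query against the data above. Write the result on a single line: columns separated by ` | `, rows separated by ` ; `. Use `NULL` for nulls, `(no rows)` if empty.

debit | 193.57 | 1355 ; refund | -71.33 | -214 ; transfer | 153 | 612

Group transactions by type.
Per group compute: ROUND(AVG(amount), 2), SUM(amount).
HAVING: drop groups with fewer than 3 rows.
  debit: ids {3, 7, 19, 24, 30, 33, 40} → ROUND(AVG(amount), 2)=193.57, SUM(amount)=1355
  refund: ids {4, 35, 36} → ROUND(AVG(amount), 2)=-71.33, SUM(amount)=-214
  transfer: ids {8, 23, 38, 39} → ROUND(AVG(amount), 2)=153, SUM(amount)=612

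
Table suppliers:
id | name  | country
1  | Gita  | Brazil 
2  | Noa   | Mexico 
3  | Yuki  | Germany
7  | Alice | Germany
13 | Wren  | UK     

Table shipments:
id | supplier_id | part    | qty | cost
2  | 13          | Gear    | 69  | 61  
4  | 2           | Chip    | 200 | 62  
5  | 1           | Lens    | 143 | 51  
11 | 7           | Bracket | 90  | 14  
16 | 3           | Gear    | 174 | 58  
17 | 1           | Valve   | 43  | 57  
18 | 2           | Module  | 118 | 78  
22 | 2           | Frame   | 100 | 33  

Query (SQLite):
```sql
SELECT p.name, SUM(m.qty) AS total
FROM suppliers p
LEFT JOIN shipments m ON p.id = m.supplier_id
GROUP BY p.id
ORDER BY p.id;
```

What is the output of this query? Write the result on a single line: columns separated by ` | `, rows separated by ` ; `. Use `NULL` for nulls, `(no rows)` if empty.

LEFT JOIN keeps every suppliers row; unmatched ones get NULL for shipments columns.
Group by suppliers.id and compute SUM(m.qty). SUM over an all-NULL group is NULL.
  1: ids {5, 17} → SUM(m.qty)=186
  2: ids {4, 18, 22} → SUM(m.qty)=418
  3: ids {16} → SUM(m.qty)=174
  7: ids {11} → SUM(m.qty)=90
  13: ids {2} → SUM(m.qty)=69

Gita | 186 ; Noa | 418 ; Yuki | 174 ; Alice | 90 ; Wren | 69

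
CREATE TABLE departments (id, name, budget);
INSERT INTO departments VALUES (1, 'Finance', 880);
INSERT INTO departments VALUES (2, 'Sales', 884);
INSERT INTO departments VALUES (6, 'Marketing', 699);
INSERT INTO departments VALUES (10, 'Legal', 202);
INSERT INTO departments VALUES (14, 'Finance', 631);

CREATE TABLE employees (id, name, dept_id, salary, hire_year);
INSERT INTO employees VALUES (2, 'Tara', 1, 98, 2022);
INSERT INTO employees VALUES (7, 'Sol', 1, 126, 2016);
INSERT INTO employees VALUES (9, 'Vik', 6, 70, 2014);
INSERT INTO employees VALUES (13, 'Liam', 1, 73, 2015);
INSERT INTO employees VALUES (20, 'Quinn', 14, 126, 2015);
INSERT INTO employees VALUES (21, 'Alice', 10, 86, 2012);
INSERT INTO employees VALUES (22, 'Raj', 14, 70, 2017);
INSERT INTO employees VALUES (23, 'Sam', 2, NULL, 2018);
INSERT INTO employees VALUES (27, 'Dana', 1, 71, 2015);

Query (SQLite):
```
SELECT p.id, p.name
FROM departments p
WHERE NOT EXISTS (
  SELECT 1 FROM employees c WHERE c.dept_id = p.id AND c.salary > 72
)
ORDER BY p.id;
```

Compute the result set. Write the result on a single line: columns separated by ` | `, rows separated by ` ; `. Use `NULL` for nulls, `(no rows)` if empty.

For each departments row, check whether any employees with matching dept_id has salary > 72.
Keep rows where that is false.

2 | Sales ; 6 | Marketing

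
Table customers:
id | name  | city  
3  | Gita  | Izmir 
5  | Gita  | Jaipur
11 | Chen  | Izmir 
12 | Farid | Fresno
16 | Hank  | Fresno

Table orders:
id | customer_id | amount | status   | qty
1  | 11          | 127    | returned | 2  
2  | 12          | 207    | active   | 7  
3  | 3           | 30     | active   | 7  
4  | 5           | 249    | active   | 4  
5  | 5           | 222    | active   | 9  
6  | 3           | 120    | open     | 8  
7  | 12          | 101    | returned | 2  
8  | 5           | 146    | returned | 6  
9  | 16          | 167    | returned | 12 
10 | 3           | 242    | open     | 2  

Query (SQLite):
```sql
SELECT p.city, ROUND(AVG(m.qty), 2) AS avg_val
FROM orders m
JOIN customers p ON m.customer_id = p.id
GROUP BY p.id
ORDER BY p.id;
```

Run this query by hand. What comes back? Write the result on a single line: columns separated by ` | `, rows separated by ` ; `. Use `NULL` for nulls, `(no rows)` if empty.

Join each orders row to its customers via customer_id.
Group joined rows by customers.id; compute ROUND(AVG(m.qty), 2) per group.
  3: ids {3, 6, 10} → ROUND(AVG(m.qty), 2)=5.67
  5: ids {4, 5, 8} → ROUND(AVG(m.qty), 2)=6.33
  11: ids {1} → ROUND(AVG(m.qty), 2)=2
  12: ids {2, 7} → ROUND(AVG(m.qty), 2)=4.5
  16: ids {9} → ROUND(AVG(m.qty), 2)=12

Izmir | 5.67 ; Jaipur | 6.33 ; Izmir | 2 ; Fresno | 4.5 ; Fresno | 12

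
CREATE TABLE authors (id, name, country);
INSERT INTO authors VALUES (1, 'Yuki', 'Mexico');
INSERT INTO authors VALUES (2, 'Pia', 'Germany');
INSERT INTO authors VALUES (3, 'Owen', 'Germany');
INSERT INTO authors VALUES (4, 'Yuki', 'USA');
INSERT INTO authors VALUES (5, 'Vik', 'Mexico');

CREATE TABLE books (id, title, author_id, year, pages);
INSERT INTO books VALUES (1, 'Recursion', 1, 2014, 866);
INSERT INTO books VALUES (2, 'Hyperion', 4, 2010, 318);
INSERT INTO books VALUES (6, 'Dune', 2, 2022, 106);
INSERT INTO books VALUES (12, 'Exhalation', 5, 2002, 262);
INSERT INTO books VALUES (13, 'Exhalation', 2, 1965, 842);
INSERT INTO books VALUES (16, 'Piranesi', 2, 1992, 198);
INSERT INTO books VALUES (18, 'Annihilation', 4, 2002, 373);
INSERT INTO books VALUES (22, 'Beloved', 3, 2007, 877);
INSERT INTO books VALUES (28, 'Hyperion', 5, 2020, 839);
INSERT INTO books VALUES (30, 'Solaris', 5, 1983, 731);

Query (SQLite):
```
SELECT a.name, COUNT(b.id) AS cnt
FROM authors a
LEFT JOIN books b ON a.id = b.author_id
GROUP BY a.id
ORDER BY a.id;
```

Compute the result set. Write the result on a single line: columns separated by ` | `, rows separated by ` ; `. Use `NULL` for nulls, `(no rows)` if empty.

LEFT JOIN keeps every authors row; unmatched ones get NULL for books columns.
Group by authors.id and compute COUNT(b.id). COUNT(col) of an all-NULL group is 0.
  1: ids {1} → COUNT(b.id)=1
  2: ids {6, 13, 16} → COUNT(b.id)=3
  3: ids {22} → COUNT(b.id)=1
  4: ids {2, 18} → COUNT(b.id)=2
  5: ids {12, 28, 30} → COUNT(b.id)=3

Yuki | 1 ; Pia | 3 ; Owen | 1 ; Yuki | 2 ; Vik | 3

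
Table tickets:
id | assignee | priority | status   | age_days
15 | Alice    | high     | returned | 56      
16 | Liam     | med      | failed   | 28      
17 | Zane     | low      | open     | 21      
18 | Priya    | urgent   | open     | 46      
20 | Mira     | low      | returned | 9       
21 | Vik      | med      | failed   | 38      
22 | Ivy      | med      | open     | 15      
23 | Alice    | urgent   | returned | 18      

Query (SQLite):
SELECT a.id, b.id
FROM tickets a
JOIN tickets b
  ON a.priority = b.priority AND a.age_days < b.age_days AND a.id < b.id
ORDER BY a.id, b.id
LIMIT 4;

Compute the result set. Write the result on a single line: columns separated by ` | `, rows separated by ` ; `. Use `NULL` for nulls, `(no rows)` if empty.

16 | 21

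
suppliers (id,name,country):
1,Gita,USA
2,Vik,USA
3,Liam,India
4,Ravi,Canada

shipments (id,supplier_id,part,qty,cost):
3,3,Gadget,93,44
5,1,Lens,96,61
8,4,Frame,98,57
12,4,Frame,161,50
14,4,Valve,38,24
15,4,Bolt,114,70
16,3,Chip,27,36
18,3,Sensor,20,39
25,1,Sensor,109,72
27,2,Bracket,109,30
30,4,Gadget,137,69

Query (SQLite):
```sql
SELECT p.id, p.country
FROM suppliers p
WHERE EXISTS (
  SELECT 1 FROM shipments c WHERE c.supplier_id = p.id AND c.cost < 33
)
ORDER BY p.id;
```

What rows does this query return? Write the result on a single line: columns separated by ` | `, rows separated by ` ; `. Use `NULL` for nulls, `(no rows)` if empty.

2 | USA ; 4 | Canada

For each suppliers row, check whether any shipments with matching supplier_id has cost < 33.
Keep rows where that is true.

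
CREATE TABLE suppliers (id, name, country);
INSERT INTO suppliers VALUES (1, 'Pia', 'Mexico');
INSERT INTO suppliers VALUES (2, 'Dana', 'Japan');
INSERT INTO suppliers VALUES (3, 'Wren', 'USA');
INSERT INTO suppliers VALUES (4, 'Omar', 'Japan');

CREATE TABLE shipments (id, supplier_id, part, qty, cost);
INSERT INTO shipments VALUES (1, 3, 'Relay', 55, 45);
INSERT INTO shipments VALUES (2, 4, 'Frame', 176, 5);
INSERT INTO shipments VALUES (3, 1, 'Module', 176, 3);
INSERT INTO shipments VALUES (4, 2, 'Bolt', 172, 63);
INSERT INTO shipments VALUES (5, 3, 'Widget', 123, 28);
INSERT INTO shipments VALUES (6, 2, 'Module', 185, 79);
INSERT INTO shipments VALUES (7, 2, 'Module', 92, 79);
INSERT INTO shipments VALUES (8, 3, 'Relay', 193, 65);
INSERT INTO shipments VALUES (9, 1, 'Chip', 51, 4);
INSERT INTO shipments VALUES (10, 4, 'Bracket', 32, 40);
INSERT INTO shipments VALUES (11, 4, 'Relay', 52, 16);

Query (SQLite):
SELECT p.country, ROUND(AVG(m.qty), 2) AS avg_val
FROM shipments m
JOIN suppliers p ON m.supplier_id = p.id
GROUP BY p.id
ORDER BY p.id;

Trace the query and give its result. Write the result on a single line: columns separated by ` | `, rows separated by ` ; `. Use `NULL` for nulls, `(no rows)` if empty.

Join each shipments row to its suppliers via supplier_id.
Group joined rows by suppliers.id; compute ROUND(AVG(m.qty), 2) per group.
  1: ids {3, 9} → ROUND(AVG(m.qty), 2)=113.5
  2: ids {4, 6, 7} → ROUND(AVG(m.qty), 2)=149.67
  3: ids {1, 5, 8} → ROUND(AVG(m.qty), 2)=123.67
  4: ids {2, 10, 11} → ROUND(AVG(m.qty), 2)=86.67

Mexico | 113.5 ; Japan | 149.67 ; USA | 123.67 ; Japan | 86.67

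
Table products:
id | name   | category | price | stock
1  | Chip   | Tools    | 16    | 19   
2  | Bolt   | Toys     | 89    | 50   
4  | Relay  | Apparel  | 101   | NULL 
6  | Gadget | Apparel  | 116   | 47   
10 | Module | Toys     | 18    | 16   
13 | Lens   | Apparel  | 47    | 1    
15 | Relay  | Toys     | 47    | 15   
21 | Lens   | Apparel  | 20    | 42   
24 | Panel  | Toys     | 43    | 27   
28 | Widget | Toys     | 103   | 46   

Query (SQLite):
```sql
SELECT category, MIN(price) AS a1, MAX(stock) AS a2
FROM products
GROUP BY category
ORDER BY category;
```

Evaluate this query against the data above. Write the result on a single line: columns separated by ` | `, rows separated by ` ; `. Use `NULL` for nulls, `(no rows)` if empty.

Group products by category.
Per group compute: MIN(price), MAX(stock).
  Apparel: ids {4, 6, 13, 21} → MIN(price)=20, MAX(stock)=47
  Tools: ids {1} → MIN(price)=16, MAX(stock)=19
  Toys: ids {2, 10, 15, 24, 28} → MIN(price)=18, MAX(stock)=50

Apparel | 20 | 47 ; Tools | 16 | 19 ; Toys | 18 | 50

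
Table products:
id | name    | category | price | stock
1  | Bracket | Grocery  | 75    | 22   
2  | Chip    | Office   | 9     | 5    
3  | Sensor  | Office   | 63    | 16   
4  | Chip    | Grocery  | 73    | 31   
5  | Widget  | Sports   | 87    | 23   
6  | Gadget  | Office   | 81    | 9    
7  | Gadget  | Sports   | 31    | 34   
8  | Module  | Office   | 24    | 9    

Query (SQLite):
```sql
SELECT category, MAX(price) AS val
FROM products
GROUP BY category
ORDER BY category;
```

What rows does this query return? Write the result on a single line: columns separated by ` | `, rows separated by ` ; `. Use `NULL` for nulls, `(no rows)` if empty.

Partition products by category; compute MAX(price) within each group.
  Grocery: ids {1, 4} → MAX(price)=75
  Office: ids {2, 3, 6, 8} → MAX(price)=81
  Sports: ids {5, 7} → MAX(price)=87

Grocery | 75 ; Office | 81 ; Sports | 87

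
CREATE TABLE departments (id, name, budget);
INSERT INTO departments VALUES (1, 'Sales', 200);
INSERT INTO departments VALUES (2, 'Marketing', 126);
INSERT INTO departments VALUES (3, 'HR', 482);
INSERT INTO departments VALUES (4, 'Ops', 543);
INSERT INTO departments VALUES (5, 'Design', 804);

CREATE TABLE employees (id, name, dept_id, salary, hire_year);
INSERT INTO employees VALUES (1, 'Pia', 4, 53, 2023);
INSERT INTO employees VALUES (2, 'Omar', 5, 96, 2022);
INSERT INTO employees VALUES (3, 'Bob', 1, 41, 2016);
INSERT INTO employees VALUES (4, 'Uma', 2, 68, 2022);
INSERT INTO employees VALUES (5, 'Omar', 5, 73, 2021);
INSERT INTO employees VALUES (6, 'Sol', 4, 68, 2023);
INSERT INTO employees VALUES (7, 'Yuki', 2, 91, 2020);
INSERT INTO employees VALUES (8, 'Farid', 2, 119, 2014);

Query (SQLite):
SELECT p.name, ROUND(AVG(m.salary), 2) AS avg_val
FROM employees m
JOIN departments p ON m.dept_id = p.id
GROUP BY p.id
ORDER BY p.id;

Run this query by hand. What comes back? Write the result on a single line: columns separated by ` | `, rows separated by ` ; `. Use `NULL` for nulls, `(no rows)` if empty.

Sales | 41 ; Marketing | 92.67 ; Ops | 60.5 ; Design | 84.5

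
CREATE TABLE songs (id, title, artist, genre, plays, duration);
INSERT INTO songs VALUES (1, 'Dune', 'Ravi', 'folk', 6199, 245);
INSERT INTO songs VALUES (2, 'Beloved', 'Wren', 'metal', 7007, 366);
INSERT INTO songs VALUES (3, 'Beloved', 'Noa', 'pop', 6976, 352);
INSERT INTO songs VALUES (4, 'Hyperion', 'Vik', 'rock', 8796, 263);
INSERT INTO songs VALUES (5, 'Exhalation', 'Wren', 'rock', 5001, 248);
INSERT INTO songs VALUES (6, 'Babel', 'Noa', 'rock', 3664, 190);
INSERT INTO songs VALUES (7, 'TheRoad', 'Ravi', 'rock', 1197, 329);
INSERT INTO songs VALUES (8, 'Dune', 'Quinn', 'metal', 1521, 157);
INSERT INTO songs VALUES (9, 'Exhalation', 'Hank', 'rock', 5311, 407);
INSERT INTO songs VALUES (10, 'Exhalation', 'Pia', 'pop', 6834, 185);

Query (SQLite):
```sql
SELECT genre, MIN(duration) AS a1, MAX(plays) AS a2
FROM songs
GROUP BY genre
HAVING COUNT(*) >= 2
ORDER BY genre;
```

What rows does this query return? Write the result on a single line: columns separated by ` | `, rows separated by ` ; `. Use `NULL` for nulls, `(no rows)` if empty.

Group songs by genre.
Per group compute: MIN(duration), MAX(plays).
HAVING: drop groups with fewer than 2 rows.
  folk: ids {1} → MIN(duration)=245, MAX(plays)=6199
  metal: ids {2, 8} → MIN(duration)=157, MAX(plays)=7007
  pop: ids {3, 10} → MIN(duration)=185, MAX(plays)=6976
  rock: ids {4, 5, 6, 7, 9} → MIN(duration)=190, MAX(plays)=8796

metal | 157 | 7007 ; pop | 185 | 6976 ; rock | 190 | 8796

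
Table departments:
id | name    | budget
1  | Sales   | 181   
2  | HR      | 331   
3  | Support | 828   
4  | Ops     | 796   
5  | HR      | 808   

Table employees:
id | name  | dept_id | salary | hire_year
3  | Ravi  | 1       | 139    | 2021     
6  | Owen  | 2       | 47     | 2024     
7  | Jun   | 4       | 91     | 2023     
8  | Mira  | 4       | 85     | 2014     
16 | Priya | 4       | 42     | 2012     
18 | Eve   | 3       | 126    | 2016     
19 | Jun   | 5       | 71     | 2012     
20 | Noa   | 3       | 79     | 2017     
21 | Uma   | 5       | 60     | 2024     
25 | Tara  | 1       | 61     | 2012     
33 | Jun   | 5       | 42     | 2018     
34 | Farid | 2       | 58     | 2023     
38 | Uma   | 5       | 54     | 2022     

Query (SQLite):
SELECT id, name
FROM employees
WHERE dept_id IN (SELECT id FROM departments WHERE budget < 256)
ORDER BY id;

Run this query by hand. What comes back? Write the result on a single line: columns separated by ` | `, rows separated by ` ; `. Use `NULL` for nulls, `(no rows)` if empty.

Inner query: departments.id where budget < 256.
Outer: keep employees rows whose dept_id is in that set.
Inner query → {1}

3 | Ravi ; 25 | Tara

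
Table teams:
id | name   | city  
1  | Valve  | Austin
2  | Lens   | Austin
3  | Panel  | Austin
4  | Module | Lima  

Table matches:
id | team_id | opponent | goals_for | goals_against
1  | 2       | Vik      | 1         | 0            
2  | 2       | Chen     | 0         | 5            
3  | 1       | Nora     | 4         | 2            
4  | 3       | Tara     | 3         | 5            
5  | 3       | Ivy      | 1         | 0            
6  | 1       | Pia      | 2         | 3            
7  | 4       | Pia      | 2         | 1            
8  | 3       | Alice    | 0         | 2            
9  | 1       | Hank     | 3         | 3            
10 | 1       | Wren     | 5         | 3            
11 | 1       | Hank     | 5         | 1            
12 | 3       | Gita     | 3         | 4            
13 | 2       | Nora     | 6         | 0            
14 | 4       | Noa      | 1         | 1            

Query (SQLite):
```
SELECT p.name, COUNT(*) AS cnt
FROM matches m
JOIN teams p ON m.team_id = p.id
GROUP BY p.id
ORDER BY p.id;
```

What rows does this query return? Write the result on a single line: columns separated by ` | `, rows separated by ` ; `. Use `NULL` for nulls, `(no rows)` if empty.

Join each matches row to its teams via team_id.
Group joined rows by teams.id; compute COUNT(*) per group.
  1: ids {3, 6, 9, 10, 11} → COUNT(*)=5
  2: ids {1, 2, 13} → COUNT(*)=3
  3: ids {4, 5, 8, 12} → COUNT(*)=4
  4: ids {7, 14} → COUNT(*)=2

Valve | 5 ; Lens | 3 ; Panel | 4 ; Module | 2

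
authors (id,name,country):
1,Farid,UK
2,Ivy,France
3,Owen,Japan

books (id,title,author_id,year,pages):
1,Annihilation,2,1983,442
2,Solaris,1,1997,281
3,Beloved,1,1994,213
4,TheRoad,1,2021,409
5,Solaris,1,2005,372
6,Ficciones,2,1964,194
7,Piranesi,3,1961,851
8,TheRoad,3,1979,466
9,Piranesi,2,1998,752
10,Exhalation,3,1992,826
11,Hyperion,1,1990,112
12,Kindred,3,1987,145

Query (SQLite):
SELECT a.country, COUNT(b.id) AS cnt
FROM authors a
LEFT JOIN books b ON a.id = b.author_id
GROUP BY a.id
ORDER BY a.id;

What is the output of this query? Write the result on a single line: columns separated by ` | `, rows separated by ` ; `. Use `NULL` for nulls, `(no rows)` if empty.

LEFT JOIN keeps every authors row; unmatched ones get NULL for books columns.
Group by authors.id and compute COUNT(b.id). COUNT(col) of an all-NULL group is 0.
  1: ids {2, 3, 4, 5, 11} → COUNT(b.id)=5
  2: ids {1, 6, 9} → COUNT(b.id)=3
  3: ids {7, 8, 10, 12} → COUNT(b.id)=4

UK | 5 ; France | 3 ; Japan | 4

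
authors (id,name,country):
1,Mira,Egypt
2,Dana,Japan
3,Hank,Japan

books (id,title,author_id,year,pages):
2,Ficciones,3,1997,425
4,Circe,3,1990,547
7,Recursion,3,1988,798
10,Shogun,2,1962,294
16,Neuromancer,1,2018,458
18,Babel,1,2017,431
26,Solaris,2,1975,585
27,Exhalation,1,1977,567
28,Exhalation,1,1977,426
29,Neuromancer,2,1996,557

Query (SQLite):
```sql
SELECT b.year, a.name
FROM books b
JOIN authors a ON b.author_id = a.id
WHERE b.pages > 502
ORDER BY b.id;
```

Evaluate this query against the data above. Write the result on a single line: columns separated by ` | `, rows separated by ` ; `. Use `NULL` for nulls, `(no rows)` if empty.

Each books row matches the authors row where author_id = authors.id.
Then keep rows with b.pages > 502.

1990 | Hank ; 1988 | Hank ; 1975 | Dana ; 1977 | Mira ; 1996 | Dana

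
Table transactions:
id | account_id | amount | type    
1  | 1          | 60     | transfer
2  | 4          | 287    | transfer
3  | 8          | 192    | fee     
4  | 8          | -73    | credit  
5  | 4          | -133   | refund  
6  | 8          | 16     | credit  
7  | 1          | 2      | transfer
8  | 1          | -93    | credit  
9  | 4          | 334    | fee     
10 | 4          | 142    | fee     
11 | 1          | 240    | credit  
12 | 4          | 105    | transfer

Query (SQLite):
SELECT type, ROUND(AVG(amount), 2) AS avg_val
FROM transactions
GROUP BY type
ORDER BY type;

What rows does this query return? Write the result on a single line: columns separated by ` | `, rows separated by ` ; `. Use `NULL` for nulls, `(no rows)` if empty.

Partition transactions by type; compute ROUND(AVG(amount), 2) within each group.
  credit: ids {4, 6, 8, 11} → ROUND(AVG(amount), 2)=22.5
  fee: ids {3, 9, 10} → ROUND(AVG(amount), 2)=222.67
  refund: ids {5} → ROUND(AVG(amount), 2)=-133
  transfer: ids {1, 2, 7, 12} → ROUND(AVG(amount), 2)=113.5

credit | 22.5 ; fee | 222.67 ; refund | -133 ; transfer | 113.5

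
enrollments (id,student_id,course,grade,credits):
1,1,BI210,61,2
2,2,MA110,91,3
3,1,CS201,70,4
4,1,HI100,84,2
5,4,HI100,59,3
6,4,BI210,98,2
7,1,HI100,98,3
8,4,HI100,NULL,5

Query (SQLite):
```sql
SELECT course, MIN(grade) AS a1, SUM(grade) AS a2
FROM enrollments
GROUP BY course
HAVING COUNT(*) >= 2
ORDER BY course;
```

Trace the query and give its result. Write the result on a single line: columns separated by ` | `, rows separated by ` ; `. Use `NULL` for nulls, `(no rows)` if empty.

BI210 | 61 | 159 ; HI100 | 59 | 241

Group enrollments by course.
Per group compute: MIN(grade), SUM(grade).
HAVING: drop groups with fewer than 2 rows.
  BI210: ids {1, 6} → MIN(grade)=61, SUM(grade)=159
  CS201: ids {3} → MIN(grade)=70, SUM(grade)=70
  HI100: ids {4, 5, 7, 8} → MIN(grade)=59, SUM(grade)=241
  MA110: ids {2} → MIN(grade)=91, SUM(grade)=91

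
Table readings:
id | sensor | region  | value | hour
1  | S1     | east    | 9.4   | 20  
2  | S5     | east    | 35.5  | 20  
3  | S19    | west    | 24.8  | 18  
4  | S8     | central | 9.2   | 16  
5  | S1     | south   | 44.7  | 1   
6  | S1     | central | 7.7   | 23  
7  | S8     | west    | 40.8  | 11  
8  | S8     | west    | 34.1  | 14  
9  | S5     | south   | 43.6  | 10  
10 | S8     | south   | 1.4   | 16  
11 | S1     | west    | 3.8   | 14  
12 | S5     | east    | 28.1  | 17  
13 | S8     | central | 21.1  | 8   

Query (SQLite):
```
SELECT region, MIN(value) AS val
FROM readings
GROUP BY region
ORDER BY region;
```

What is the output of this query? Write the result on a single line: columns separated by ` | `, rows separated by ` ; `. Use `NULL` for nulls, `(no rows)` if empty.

Partition readings by region; compute MIN(value) within each group.
  central: ids {4, 6, 13} → MIN(value)=7.7
  east: ids {1, 2, 12} → MIN(value)=9.4
  south: ids {5, 9, 10} → MIN(value)=1.4
  west: ids {3, 7, 8, 11} → MIN(value)=3.8

central | 7.7 ; east | 9.4 ; south | 1.4 ; west | 3.8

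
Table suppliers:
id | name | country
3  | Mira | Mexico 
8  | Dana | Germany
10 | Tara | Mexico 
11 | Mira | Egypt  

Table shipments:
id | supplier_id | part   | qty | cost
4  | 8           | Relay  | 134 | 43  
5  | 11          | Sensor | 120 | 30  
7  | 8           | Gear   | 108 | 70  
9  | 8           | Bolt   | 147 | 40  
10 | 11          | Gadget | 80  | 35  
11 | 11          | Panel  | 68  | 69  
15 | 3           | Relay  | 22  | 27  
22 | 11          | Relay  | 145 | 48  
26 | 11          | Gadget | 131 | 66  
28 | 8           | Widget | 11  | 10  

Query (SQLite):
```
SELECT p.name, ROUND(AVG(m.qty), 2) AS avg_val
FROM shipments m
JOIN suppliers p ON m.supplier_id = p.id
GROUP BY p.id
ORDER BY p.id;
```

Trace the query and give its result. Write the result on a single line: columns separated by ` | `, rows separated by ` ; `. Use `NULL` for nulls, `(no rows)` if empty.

Join each shipments row to its suppliers via supplier_id.
Group joined rows by suppliers.id; compute ROUND(AVG(m.qty), 2) per group.
  3: ids {15} → ROUND(AVG(m.qty), 2)=22
  8: ids {4, 7, 9, 28} → ROUND(AVG(m.qty), 2)=100
  11: ids {5, 10, 11, 22, 26} → ROUND(AVG(m.qty), 2)=108.8

Mira | 22 ; Dana | 100 ; Mira | 108.8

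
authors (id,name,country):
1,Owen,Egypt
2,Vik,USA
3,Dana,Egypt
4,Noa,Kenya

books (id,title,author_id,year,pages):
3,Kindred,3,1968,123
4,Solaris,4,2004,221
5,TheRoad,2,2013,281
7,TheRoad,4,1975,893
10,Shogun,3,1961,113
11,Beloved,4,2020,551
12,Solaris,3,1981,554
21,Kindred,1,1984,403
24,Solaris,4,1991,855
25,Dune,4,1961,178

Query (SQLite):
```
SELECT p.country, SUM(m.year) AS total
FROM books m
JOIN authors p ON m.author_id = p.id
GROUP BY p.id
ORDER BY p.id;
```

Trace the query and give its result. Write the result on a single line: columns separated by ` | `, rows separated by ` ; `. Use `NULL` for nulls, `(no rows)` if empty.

Egypt | 1984 ; USA | 2013 ; Egypt | 5910 ; Kenya | 9951

Join each books row to its authors via author_id.
Group joined rows by authors.id; compute SUM(m.year) per group.
  1: ids {21} → SUM(m.year)=1984
  2: ids {5} → SUM(m.year)=2013
  3: ids {3, 10, 12} → SUM(m.year)=5910
  4: ids {4, 7, 11, 24, 25} → SUM(m.year)=9951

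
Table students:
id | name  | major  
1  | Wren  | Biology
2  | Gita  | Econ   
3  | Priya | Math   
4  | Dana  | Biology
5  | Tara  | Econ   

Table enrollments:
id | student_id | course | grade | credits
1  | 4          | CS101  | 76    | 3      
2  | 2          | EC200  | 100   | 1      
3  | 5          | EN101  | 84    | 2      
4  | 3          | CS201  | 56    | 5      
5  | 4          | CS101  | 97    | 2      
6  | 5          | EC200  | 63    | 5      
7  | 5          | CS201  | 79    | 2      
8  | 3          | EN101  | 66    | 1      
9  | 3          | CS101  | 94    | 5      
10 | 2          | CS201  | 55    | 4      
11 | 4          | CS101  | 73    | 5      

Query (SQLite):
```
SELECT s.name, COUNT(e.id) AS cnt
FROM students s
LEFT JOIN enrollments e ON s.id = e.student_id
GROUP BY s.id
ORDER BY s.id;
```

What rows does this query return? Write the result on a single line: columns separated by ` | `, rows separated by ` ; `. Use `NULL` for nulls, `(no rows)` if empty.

LEFT JOIN keeps every students row; unmatched ones get NULL for enrollments columns.
Group by students.id and compute COUNT(e.id). COUNT(col) of an all-NULL group is 0.
  1: ids {—} → COUNT(e.id)=0
  2: ids {2, 10} → COUNT(e.id)=2
  3: ids {4, 8, 9} → COUNT(e.id)=3
  4: ids {1, 5, 11} → COUNT(e.id)=3
  5: ids {3, 6, 7} → COUNT(e.id)=3

Wren | 0 ; Gita | 2 ; Priya | 3 ; Dana | 3 ; Tara | 3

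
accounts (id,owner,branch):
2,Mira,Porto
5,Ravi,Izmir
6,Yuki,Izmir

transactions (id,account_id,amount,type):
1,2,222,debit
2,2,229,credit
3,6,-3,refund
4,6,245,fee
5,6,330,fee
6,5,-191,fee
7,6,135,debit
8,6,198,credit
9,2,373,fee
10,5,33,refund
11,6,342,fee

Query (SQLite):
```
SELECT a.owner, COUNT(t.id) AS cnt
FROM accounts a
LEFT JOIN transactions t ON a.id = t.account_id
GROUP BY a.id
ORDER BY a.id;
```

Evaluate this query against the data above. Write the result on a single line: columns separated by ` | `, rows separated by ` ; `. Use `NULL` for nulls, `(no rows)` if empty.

LEFT JOIN keeps every accounts row; unmatched ones get NULL for transactions columns.
Group by accounts.id and compute COUNT(t.id). COUNT(col) of an all-NULL group is 0.
  2: ids {1, 2, 9} → COUNT(t.id)=3
  5: ids {6, 10} → COUNT(t.id)=2
  6: ids {3, 4, 5, 7, 8, 11} → COUNT(t.id)=6

Mira | 3 ; Ravi | 2 ; Yuki | 6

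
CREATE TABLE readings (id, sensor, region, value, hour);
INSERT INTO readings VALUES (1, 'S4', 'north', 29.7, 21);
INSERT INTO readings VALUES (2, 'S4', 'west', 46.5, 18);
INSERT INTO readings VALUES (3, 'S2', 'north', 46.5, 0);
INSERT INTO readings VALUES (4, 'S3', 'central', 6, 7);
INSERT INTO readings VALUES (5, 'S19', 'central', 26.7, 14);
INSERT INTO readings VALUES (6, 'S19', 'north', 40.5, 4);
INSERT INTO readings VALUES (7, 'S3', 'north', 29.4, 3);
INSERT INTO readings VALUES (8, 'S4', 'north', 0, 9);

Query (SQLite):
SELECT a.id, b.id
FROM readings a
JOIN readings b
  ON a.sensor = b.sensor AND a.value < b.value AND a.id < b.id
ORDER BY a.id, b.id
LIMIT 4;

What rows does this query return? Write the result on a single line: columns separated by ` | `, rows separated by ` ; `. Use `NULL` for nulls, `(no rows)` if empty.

Pairs (a,b) with same sensor, a.value < b.value, a.id < b.id.
sensor groups: S19:{5,6} S2:{3} S3:{4,7} S4:{1,2,8}
Ordered by (a.id, b.id); first 4.

1 | 2 ; 4 | 7 ; 5 | 6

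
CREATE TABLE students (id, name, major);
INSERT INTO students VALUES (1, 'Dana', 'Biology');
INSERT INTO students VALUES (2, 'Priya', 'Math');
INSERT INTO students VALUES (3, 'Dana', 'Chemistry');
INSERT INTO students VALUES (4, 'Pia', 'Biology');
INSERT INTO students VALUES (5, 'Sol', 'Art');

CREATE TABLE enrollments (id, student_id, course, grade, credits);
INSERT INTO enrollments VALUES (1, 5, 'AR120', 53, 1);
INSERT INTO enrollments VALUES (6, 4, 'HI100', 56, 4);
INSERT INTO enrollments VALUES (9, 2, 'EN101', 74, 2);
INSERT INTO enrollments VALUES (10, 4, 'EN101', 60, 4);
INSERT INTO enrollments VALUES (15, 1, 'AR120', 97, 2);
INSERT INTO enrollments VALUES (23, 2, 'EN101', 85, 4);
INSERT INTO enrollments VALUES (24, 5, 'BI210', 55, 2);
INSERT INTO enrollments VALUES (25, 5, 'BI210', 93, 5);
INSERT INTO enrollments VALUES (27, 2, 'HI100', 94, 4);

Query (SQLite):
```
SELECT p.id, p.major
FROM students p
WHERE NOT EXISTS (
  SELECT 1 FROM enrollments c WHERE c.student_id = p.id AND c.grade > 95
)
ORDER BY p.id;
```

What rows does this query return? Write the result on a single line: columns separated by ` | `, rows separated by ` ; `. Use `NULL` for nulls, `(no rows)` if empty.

For each students row, check whether any enrollments with matching student_id has grade > 95.
Keep rows where that is false.

2 | Math ; 3 | Chemistry ; 4 | Biology ; 5 | Art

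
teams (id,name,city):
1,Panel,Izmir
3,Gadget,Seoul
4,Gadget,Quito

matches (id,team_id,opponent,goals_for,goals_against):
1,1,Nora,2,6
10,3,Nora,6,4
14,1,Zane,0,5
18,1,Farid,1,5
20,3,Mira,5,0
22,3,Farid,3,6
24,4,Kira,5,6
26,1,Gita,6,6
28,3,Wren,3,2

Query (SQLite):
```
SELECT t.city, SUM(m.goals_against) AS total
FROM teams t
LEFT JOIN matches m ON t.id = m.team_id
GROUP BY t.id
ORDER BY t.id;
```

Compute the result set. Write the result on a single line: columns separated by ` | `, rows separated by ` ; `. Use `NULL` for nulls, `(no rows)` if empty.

LEFT JOIN keeps every teams row; unmatched ones get NULL for matches columns.
Group by teams.id and compute SUM(m.goals_against). SUM over an all-NULL group is NULL.
  1: ids {1, 14, 18, 26} → SUM(m.goals_against)=22
  3: ids {10, 20, 22, 28} → SUM(m.goals_against)=12
  4: ids {24} → SUM(m.goals_against)=6

Izmir | 22 ; Seoul | 12 ; Quito | 6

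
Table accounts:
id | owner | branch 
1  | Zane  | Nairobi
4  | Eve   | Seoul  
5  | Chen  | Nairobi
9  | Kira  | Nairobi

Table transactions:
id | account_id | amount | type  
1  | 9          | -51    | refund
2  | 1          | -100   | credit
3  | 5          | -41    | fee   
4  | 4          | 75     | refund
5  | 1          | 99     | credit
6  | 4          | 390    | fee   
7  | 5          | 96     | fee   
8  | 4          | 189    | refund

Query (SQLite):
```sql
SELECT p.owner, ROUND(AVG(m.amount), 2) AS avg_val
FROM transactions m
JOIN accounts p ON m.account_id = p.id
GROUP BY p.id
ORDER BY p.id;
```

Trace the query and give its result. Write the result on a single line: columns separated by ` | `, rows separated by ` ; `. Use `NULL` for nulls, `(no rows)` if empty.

Zane | -0.5 ; Eve | 218 ; Chen | 27.5 ; Kira | -51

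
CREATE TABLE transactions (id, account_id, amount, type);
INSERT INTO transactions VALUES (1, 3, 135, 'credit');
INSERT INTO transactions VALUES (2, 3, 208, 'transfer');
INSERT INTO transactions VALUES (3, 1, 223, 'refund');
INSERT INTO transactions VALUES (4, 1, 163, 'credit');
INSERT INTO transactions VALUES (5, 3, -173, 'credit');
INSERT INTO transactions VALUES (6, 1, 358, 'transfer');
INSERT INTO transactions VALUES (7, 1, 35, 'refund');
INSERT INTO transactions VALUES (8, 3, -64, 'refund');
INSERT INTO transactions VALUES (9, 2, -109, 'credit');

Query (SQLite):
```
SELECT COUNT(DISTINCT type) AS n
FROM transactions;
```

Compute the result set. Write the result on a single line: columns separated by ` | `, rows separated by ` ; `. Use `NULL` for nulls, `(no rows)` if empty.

3

Count distinct non-NULL type values.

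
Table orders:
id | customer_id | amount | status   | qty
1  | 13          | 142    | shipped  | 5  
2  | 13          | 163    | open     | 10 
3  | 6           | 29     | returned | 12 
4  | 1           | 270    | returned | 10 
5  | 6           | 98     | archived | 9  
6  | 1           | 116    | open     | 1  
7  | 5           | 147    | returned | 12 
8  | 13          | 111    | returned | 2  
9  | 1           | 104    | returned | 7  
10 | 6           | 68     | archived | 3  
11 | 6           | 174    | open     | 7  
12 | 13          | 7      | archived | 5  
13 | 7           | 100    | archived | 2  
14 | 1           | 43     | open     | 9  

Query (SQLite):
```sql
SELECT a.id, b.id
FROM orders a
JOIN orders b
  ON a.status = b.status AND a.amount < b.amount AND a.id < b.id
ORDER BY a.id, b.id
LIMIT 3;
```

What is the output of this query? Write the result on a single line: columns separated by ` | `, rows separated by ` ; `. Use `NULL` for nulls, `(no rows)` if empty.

2 | 11 ; 3 | 4 ; 3 | 7

Pairs (a,b) with same status, a.amount < b.amount, a.id < b.id.
status groups: archived:{5,10,12,13} open:{2,6,11,14} returned:{3,4,7,8,9} shipped:{1}
Ordered by (a.id, b.id); first 3.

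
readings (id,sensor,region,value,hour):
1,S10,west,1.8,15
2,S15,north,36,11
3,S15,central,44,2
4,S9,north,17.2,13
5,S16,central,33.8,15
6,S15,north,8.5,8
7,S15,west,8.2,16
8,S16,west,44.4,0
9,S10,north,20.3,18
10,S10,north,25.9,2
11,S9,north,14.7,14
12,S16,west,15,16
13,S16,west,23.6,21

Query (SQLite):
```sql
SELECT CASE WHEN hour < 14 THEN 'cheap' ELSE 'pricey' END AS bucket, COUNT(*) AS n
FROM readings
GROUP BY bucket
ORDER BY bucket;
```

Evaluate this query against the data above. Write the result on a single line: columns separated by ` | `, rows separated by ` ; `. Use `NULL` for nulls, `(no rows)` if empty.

Bucket rows by hour < 14 → 'cheap' else 'pricey'; count each bucket.

cheap | 6 ; pricey | 7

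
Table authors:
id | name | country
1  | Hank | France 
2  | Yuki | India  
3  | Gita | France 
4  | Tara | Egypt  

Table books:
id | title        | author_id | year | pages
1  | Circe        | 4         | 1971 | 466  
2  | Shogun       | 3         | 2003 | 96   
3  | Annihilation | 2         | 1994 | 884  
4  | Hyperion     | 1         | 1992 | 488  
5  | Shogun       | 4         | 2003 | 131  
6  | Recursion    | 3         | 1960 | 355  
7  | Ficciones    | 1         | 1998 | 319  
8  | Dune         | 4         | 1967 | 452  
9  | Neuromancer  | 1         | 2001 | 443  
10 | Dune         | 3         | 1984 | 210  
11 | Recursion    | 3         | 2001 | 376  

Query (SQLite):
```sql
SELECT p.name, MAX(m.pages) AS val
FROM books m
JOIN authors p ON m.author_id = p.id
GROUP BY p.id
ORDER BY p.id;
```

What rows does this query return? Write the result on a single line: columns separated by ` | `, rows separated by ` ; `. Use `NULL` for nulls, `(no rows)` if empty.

Hank | 488 ; Yuki | 884 ; Gita | 376 ; Tara | 466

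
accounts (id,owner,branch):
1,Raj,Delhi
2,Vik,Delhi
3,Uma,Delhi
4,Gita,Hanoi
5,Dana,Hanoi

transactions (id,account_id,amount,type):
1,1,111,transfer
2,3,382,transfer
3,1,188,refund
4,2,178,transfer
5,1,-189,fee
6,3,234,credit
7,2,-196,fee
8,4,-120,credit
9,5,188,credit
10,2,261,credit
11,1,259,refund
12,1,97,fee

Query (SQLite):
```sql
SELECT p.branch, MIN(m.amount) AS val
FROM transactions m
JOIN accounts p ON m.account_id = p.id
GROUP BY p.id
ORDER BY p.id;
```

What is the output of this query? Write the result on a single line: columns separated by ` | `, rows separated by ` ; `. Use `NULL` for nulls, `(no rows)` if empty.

Delhi | -189 ; Delhi | -196 ; Delhi | 234 ; Hanoi | -120 ; Hanoi | 188

Join each transactions row to its accounts via account_id.
Group joined rows by accounts.id; compute MIN(m.amount) per group.
  1: ids {1, 3, 5, 11, 12} → MIN(m.amount)=-189
  2: ids {4, 7, 10} → MIN(m.amount)=-196
  3: ids {2, 6} → MIN(m.amount)=234
  4: ids {8} → MIN(m.amount)=-120
  5: ids {9} → MIN(m.amount)=188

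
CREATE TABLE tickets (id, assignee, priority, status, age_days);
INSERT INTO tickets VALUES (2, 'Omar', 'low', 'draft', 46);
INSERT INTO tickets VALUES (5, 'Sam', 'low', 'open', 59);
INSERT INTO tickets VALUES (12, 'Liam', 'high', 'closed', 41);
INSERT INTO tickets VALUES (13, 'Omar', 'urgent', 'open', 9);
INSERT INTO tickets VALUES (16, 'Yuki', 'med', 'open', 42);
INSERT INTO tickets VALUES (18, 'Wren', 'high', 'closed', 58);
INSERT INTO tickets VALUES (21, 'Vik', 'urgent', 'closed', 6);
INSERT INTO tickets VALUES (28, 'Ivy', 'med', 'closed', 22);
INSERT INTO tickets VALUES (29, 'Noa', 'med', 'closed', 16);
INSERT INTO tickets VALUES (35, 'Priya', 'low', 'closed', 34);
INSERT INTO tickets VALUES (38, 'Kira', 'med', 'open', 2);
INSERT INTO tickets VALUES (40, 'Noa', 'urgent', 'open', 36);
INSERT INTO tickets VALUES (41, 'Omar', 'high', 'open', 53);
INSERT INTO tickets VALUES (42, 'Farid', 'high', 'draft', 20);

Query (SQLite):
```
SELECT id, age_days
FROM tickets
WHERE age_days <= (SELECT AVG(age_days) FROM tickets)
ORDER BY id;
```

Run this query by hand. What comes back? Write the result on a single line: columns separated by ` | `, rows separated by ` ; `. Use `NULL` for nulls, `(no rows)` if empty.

13 | 9 ; 21 | 6 ; 28 | 22 ; 29 | 16 ; 38 | 2 ; 42 | 20

Scalar subquery: AVG(age_days) over all tickets rows = 31.714286 (≈; comparison uses full precision).
Keep rows where age_days <= that value.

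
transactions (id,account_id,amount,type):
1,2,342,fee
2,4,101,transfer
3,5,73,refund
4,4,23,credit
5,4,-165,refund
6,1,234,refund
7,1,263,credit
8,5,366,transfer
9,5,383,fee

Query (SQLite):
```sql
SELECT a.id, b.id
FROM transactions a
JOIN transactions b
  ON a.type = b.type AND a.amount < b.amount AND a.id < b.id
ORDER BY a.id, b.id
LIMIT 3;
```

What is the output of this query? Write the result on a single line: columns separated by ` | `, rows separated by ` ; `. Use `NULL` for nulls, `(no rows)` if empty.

1 | 9 ; 2 | 8 ; 3 | 6

Pairs (a,b) with same type, a.amount < b.amount, a.id < b.id.
type groups: credit:{4,7} fee:{1,9} refund:{3,5,6} transfer:{2,8}
Ordered by (a.id, b.id); first 3.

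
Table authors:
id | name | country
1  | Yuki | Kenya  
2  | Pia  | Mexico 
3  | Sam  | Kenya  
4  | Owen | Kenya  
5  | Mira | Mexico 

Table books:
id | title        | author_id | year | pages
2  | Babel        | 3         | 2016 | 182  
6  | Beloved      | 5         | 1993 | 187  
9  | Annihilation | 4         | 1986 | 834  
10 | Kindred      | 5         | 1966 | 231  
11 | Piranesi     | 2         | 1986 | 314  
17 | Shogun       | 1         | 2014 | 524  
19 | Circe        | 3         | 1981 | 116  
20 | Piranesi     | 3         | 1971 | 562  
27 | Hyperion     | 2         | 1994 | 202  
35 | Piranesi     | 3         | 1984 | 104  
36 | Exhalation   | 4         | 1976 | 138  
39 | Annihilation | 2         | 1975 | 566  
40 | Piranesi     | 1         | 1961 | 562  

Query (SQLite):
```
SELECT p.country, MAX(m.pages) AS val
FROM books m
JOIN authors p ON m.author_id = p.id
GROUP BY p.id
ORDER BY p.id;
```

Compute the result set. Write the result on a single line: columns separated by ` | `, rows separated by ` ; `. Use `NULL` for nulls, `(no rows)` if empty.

Kenya | 562 ; Mexico | 566 ; Kenya | 562 ; Kenya | 834 ; Mexico | 231

Join each books row to its authors via author_id.
Group joined rows by authors.id; compute MAX(m.pages) per group.
  1: ids {17, 40} → MAX(m.pages)=562
  2: ids {11, 27, 39} → MAX(m.pages)=566
  3: ids {2, 19, 20, 35} → MAX(m.pages)=562
  4: ids {9, 36} → MAX(m.pages)=834
  5: ids {6, 10} → MAX(m.pages)=231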